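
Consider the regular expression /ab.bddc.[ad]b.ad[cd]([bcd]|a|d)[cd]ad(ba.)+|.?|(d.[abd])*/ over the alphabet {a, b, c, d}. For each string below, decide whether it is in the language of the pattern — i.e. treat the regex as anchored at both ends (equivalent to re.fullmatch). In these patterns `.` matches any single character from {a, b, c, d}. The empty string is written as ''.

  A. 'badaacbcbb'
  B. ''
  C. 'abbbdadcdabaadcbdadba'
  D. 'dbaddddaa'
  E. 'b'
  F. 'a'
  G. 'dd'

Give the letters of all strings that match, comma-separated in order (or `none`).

B, D, E, F

A → no match
B → match
C → no match
D → match
E → match
F → match
G → no match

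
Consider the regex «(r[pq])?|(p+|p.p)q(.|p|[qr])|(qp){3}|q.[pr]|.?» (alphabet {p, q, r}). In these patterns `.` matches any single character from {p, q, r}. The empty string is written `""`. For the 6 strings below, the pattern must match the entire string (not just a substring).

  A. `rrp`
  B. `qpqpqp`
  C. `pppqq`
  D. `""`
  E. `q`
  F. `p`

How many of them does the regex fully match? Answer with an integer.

A → no match
B → match
C → match
D → match
E → match
F → match
Total matched: 5

5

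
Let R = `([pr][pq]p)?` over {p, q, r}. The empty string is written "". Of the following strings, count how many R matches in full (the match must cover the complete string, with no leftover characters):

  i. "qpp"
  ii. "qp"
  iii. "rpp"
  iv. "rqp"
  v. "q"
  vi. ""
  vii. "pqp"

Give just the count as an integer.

i → no match
ii → no match
iii → match
iv → match
v → no match
vi → match
vii → match
Total matched: 4

4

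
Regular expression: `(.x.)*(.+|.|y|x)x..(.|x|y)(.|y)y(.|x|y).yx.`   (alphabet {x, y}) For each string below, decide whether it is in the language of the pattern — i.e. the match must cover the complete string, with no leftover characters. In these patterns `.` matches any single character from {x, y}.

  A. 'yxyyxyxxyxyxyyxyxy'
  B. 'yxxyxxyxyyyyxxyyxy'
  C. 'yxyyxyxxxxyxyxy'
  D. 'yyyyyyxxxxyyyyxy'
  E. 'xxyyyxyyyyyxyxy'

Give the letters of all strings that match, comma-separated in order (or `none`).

A

A → match
B → no match
C → no match
D → no match
E → no match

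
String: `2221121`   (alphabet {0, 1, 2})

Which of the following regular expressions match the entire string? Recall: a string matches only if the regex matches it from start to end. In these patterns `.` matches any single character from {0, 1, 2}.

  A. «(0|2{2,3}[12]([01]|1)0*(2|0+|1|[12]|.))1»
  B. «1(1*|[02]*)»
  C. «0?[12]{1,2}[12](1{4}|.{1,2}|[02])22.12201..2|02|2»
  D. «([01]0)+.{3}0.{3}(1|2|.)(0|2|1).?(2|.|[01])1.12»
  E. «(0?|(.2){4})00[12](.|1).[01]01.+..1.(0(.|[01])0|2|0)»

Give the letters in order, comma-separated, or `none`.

A

A → match
B → no match — must start with `1`
C → no match
D → no match — must end with `12`
E → no match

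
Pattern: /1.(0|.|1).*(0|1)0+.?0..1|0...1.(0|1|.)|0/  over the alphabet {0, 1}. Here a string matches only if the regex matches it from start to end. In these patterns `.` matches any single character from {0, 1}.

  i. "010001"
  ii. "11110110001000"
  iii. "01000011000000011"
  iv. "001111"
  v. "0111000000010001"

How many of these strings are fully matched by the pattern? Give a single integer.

i → no match
ii → no match
iii → no match
iv → no match
v → no match
Total matched: 0

0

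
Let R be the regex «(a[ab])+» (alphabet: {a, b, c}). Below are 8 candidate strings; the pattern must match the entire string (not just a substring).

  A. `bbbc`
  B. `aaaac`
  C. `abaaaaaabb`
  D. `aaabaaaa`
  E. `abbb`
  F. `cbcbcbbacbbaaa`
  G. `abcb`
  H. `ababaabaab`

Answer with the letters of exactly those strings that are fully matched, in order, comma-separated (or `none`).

D

A → no match — must start with `a`
B → no match
C → no match
D → match
E → no match
F → no match — must start with `a`
G → no match
H → no match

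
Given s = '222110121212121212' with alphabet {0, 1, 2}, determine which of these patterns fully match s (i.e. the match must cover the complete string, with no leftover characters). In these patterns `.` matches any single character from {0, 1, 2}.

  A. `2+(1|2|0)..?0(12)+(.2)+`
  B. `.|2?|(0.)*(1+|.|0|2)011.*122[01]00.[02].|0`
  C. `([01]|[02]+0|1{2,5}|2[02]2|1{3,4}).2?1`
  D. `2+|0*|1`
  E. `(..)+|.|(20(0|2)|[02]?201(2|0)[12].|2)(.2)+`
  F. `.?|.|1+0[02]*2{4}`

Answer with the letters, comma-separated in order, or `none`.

A → match
B → no match
C → no match — must end with '1'
D → no match
E → match
F → no match

A, E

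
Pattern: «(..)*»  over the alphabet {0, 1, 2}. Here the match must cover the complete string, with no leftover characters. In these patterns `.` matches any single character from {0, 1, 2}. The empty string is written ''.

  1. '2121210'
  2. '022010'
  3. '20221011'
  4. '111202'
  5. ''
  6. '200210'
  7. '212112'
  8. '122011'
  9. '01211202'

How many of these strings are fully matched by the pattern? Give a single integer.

1 → no match
2 → match
3 → match
4 → match
5 → match
6 → match
7 → match
8 → match
9 → match
Total matched: 8

8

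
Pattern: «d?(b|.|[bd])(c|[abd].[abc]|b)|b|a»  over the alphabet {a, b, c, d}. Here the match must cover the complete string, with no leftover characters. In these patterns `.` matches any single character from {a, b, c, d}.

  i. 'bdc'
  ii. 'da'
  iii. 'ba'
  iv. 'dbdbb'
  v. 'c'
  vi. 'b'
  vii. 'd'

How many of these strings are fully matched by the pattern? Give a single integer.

i. 'bdc' → no match
ii. 'da' → no match
iii. 'ba' → no match
iv. 'dbdbb' → match
v. 'c' → no match
vi. 'b' → match
vii. 'd' → no match
Total matched: 2

2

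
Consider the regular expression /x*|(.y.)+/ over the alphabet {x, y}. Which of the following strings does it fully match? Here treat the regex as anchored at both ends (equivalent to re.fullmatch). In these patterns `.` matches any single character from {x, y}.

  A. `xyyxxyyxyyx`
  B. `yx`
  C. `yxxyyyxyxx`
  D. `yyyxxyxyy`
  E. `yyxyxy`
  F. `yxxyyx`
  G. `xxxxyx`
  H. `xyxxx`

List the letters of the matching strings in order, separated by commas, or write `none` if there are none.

A. `xyyxxyyxyyx` → no match
B. `yx` → no match
C. `yxxyyyxyxx` → no match
D. `yyyxxyxyy` → no match
E. `yyxyxy` → no match
F. `yxxyyx` → no match
G. `xxxxyx` → no match
H. `xyxxx` → no match

none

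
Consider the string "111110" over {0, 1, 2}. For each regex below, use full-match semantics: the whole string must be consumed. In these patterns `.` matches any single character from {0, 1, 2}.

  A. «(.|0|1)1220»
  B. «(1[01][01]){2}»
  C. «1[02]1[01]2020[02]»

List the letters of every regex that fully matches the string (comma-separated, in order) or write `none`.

A → no match — must end with "1220"
B → match
C → no match

B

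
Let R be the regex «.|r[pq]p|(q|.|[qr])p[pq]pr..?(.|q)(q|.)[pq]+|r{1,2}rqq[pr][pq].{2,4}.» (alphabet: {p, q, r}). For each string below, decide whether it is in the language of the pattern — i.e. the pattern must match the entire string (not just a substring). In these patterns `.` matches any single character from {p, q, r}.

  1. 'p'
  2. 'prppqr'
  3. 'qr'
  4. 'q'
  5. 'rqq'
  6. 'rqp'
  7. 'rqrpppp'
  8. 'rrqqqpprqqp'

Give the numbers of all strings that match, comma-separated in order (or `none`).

1 → match
2 → no match
3 → no match
4 → match
5 → no match
6 → match
7 → no match
8 → no match

1, 4, 6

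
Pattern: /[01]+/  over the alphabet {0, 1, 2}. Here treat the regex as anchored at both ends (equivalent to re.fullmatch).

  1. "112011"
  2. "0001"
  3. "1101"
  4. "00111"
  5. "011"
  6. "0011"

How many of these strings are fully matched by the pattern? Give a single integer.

1. "112011" → no match
2. "0001" → match
3. "1101" → match
4. "00111" → match
5. "011" → match
6. "0011" → match
Total matched: 5

5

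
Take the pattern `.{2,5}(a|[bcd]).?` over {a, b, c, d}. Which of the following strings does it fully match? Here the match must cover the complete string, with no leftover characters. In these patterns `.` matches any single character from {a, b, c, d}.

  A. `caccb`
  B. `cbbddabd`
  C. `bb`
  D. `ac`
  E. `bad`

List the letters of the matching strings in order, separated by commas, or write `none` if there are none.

A → match
B → no match
C → no match
D → no match
E → match

A, E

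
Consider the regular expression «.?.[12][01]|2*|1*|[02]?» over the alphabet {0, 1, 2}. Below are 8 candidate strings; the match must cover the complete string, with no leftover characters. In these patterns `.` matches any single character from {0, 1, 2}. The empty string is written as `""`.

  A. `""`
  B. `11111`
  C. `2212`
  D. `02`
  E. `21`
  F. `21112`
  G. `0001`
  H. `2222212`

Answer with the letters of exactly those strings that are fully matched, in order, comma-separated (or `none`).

A, B

A. `""` → match
B. `11111` → match
C. `2212` → no match
D. `02` → no match
E. `21` → no match
F. `21112` → no match
G. `0001` → no match
H. `2222212` → no match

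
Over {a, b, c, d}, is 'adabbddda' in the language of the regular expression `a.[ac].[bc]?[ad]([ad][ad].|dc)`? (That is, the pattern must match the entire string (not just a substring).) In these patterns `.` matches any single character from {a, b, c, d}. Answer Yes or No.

Yes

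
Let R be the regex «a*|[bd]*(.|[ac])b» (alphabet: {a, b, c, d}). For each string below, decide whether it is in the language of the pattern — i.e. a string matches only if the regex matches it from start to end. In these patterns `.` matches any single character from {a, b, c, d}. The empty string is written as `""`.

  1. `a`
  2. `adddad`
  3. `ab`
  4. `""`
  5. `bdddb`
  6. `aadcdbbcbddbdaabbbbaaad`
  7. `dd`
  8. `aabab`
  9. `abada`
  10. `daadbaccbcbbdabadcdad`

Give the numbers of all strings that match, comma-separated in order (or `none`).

1, 3, 4, 5

1 → match
2 → no match
3 → match
4 → match
5 → match
6 → no match
7 → no match
8 → no match
9 → no match
10 → no match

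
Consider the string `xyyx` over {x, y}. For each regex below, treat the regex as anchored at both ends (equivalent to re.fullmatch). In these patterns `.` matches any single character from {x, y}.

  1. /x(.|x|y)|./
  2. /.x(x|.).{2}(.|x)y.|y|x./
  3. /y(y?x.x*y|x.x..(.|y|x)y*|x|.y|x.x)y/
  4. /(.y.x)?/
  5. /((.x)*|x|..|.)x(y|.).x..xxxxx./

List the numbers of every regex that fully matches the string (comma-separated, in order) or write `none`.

4

1 → no match
2 → no match
3 → no match — must start with `y`
4 → match
5 → no match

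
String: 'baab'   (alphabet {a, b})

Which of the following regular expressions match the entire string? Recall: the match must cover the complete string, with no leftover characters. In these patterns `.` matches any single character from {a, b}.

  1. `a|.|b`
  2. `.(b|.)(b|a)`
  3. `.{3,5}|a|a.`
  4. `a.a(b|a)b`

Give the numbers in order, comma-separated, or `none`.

3

1 → no match
2 → no match
3 → match
4 → no match — must start with 'a'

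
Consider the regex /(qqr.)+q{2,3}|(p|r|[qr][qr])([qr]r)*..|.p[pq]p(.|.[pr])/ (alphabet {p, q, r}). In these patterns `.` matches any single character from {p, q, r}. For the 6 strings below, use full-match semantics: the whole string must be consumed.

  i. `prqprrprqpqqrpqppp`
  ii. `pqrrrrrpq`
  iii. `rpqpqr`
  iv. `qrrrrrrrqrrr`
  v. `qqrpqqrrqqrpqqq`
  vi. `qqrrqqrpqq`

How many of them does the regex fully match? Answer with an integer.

5

i → no match
ii. `pqrrrrrpq` → match
iii. `rpqpqr` → match
iv. `qrrrrrrrqrrr` → match
v → match
vi. `qqrrqqrpqq` → match
Total matched: 5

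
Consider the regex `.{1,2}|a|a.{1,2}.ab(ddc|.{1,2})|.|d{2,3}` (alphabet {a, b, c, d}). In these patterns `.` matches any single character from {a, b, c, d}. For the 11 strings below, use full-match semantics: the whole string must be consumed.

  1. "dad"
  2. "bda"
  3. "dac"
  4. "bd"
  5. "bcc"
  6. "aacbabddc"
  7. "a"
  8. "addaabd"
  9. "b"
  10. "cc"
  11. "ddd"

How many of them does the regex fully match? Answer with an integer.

7

1. "dad" → no match
2. "bda" → no match
3. "dac" → no match
4. "bd" → match
5. "bcc" → no match
6. "aacbabddc" → match
7. "a" → match
8. "addaabd" → match
9. "b" → match
10. "cc" → match
11. "ddd" → match
Total matched: 7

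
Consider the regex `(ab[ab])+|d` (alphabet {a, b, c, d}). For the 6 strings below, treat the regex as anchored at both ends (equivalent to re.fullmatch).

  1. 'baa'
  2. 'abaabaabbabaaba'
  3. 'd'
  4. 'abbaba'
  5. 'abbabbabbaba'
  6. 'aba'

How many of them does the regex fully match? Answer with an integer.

5

1 → no match
2 → match
3 → match
4 → match
5 → match
6 → match
Total matched: 5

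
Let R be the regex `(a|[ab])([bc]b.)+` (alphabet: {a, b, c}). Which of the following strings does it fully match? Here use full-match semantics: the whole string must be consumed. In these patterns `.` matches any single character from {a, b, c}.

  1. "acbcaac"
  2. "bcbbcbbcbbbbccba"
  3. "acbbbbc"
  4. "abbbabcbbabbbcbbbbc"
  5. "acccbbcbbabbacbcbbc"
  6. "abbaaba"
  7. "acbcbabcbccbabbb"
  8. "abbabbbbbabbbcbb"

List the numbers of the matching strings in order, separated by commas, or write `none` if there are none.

2, 3, 8

1 → no match
2 → match
3 → match
4 → no match
5 → no match
6 → no match
7 → no match
8 → match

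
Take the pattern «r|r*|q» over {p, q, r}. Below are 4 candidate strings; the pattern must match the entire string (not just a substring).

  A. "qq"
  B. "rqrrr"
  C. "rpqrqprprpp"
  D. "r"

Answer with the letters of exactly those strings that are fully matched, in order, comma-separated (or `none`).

D

A. "qq" → no match
B. "rqrrr" → no match
C. "rpqrqprprpp" → no match
D. "r" → match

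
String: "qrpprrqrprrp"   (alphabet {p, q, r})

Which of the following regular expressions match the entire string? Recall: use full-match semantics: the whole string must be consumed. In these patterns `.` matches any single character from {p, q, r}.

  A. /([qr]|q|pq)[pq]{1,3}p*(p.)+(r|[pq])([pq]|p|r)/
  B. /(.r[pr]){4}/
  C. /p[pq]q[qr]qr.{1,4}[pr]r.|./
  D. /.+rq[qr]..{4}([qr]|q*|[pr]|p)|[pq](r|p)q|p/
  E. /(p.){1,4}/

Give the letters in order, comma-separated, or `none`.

B

A → no match
B → match
C → no match
D → no match
E → no match — must start with "p"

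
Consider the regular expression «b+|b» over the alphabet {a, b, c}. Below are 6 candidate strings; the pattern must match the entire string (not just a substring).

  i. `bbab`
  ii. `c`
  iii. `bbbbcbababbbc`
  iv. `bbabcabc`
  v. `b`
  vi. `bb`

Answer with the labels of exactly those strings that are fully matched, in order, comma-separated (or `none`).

v, vi

i → no match
ii → no match — must start with `b`
iii → no match — must end with `b`
iv → no match — must end with `b`
v → match
vi → match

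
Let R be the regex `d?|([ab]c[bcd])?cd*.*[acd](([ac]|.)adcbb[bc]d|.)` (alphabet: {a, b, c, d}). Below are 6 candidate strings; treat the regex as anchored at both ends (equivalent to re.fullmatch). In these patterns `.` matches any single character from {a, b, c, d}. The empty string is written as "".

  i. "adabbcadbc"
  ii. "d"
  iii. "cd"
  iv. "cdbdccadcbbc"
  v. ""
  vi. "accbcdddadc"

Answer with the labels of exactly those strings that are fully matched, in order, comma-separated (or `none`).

ii, v

i → no match
ii → match
iii → no match
iv → no match
v → match
vi → no match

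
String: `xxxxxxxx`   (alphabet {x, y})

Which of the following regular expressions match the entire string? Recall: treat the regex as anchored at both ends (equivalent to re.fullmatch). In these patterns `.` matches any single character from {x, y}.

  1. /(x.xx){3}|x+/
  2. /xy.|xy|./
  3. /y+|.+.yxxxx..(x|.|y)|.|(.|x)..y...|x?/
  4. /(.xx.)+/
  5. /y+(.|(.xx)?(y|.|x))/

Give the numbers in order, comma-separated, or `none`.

1 → match
2 → no match
3 → no match
4 → match
5 → no match — must start with `y`

1, 4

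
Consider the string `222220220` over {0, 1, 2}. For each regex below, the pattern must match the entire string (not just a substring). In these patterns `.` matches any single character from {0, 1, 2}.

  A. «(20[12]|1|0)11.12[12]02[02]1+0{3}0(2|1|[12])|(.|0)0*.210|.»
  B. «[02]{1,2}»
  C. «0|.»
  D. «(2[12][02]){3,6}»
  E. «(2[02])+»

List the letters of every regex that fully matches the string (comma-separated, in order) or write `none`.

D

A → no match
B → no match
C → no match
D → match
E → no match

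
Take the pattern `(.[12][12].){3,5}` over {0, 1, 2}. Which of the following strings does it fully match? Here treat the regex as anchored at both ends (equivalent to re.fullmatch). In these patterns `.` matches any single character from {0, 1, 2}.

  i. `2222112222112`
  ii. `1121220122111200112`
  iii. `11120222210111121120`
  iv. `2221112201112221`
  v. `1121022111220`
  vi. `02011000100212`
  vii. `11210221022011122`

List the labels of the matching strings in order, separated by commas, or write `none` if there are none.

i → no match
ii → no match
iii → no match
iv → match
v → no match
vi → no match
vii → no match

iv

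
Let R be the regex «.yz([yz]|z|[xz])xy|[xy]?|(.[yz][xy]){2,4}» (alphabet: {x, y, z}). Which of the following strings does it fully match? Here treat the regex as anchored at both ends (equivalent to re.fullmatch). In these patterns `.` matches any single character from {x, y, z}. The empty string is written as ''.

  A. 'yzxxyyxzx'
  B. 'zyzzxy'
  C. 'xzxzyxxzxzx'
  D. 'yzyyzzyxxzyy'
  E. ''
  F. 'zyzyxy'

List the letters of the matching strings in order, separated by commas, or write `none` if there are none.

A, B, E, F

A → match
B → match
C → no match
D → no match
E → match
F → match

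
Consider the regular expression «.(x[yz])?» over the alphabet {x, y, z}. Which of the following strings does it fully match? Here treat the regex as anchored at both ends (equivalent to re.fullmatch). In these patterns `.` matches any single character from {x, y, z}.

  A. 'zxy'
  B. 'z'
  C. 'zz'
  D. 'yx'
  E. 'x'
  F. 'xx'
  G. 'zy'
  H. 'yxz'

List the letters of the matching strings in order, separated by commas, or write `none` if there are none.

A → match
B → match
C → no match
D → no match
E → match
F → no match
G → no match
H → match

A, B, E, H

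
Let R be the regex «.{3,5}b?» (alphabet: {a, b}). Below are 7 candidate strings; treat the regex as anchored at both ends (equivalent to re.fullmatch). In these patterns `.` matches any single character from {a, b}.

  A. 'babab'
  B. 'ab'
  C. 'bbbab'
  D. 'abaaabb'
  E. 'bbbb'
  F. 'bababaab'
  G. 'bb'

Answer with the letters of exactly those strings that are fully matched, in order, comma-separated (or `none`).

A, C, E

A → match
B → no match
C → match
D → no match
E → match
F → no match
G → no match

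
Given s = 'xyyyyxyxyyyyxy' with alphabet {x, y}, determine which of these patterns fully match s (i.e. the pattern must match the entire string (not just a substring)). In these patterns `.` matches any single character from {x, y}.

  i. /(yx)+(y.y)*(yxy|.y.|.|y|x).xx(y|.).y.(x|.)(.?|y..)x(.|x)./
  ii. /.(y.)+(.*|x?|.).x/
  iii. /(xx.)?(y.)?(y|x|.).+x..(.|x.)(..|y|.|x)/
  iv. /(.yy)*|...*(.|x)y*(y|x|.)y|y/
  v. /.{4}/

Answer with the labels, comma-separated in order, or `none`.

i → no match — must start with 'yx'
ii → no match — must end with 'x'
iii → no match
iv → match
v → no match

iv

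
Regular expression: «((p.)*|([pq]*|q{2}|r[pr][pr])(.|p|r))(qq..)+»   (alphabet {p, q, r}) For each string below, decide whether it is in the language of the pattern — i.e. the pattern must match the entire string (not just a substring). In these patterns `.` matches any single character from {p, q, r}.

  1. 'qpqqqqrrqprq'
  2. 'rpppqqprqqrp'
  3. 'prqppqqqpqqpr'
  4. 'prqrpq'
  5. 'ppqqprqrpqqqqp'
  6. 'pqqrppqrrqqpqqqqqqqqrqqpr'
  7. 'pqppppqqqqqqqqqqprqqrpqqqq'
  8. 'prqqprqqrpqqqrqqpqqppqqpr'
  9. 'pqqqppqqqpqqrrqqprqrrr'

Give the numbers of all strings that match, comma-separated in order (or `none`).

1 → no match
2 → match
3 → no match
4 → no match
5 → no match
6 → no match
7 → match
8 → no match
9 → no match

2, 7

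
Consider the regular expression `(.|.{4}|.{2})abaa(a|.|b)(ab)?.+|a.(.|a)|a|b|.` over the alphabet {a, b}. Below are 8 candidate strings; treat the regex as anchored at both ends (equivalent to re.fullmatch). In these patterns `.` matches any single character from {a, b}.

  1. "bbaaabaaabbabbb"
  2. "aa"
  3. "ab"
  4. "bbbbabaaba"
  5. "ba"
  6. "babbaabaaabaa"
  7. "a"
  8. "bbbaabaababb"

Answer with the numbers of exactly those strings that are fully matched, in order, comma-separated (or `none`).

1, 4, 7, 8

1 → match
2 → no match
3 → no match
4 → match
5 → no match
6 → no match
7 → match
8 → match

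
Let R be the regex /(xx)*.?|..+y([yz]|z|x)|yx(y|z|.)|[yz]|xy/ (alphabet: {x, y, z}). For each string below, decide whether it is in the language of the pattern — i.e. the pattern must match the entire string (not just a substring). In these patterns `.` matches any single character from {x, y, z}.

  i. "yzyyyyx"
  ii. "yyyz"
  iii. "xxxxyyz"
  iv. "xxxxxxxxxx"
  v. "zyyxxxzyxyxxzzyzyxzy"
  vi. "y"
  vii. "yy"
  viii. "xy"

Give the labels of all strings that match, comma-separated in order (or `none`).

i → match
ii → match
iii → match
iv → match
v → no match
vi → match
vii → no match
viii → match

i, ii, iii, iv, vi, viii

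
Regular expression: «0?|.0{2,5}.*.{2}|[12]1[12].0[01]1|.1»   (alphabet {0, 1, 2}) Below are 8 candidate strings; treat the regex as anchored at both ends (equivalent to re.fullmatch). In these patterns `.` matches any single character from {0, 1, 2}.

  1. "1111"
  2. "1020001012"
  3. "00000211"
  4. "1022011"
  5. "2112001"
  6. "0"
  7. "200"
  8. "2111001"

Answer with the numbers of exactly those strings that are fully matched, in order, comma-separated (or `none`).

1 → no match
2 → no match
3 → match
4 → no match
5 → match
6 → match
7 → no match
8 → match

3, 5, 6, 8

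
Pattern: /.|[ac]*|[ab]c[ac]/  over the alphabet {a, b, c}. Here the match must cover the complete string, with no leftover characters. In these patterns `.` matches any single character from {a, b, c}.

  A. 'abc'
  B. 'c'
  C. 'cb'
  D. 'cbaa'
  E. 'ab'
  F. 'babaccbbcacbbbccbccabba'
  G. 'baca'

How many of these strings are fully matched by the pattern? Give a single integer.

1

A → no match
B → match
C → no match
D → no match
E → no match
F → no match
G → no match
Total matched: 1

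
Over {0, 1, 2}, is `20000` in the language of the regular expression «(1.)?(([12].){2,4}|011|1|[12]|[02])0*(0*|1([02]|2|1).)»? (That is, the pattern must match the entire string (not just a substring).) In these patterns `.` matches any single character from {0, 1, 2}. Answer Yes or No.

Yes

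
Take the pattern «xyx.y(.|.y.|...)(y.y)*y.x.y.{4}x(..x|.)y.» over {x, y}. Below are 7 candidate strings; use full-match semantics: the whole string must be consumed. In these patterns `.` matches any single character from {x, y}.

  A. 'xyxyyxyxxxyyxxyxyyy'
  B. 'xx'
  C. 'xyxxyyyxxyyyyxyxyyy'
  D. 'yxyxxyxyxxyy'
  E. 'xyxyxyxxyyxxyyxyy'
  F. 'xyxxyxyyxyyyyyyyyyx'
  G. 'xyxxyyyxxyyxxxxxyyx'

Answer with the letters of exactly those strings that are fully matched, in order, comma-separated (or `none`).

A → match
B → no match — must start with 'xyx'
C → match
D → no match — must start with 'xyx'
E → no match
F → no match
G → match

A, C, G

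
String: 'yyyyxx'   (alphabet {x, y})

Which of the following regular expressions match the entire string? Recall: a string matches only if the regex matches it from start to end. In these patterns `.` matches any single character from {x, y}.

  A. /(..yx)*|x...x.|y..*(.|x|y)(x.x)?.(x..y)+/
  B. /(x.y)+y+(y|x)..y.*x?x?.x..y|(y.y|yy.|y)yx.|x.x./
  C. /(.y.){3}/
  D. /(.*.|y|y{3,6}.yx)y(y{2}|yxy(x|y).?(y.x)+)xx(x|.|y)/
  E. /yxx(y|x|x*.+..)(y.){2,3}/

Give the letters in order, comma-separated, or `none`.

B

A → no match
B → match
C → no match
D → no match
E → no match — must start with 'yxx'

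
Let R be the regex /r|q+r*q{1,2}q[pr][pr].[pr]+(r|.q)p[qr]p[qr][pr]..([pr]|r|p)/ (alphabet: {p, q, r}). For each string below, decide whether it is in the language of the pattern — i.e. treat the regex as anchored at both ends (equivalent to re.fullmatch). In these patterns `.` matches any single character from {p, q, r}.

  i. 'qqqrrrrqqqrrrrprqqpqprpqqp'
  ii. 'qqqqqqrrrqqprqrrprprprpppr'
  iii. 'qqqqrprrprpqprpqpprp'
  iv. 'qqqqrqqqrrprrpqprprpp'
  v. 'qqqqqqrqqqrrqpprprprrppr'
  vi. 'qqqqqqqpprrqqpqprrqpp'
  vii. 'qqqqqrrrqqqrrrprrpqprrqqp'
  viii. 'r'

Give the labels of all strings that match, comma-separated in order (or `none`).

i → match
ii → match
iii → match
iv → match
v → match
vi → match
vii → match
viii. 'r' → match

i, ii, iii, iv, v, vi, vii, viii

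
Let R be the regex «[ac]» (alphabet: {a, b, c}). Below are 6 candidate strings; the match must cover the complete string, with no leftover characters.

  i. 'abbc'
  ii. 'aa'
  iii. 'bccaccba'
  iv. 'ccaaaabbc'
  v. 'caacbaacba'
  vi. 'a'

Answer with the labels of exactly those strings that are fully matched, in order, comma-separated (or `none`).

vi

i. 'abbc' → no match
ii. 'aa' → no match
iii. 'bccaccba' → no match
iv. 'ccaaaabbc' → no match
v. 'caacbaacba' → no match
vi. 'a' → match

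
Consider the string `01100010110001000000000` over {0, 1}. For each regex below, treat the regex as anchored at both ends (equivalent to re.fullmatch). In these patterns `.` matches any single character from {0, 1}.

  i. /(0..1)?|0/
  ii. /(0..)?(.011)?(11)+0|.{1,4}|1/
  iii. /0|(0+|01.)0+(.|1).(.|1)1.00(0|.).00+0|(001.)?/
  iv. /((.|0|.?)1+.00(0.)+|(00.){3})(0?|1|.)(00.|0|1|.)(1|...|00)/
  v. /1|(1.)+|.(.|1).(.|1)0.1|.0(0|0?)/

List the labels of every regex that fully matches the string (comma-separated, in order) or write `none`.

iii

i → no match
ii → no match
iii → match
iv → no match
v → no match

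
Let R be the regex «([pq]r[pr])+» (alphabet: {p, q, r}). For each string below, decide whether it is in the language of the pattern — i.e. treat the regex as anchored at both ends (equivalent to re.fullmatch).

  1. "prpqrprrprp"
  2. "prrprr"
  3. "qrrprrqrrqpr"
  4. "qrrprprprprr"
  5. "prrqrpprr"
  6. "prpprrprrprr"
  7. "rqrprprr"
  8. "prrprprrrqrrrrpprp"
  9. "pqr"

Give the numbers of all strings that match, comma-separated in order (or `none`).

2, 5, 6

1. "prpqrprrprp" → no match
2. "prrprr" → match
3. "qrrprrqrrqpr" → no match
4. "qrrprprprprr" → no match
5. "prrqrpprr" → match
6. "prpprrprrprr" → match
7. "rqrprprr" → no match
8 → no match
9. "pqr" → no match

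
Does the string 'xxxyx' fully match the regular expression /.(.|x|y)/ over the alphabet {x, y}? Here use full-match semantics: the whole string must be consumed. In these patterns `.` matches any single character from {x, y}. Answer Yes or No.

No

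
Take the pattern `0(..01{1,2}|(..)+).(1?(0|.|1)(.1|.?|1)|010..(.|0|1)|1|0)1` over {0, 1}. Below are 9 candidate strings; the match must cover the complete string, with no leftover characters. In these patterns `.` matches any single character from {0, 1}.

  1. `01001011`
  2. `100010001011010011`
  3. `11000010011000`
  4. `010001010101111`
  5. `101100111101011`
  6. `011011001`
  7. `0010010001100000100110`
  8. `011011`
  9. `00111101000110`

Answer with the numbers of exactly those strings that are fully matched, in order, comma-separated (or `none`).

1, 4, 6, 8

1. `01001011` → match
2 → no match — must start with `0`
3 → no match — must start with `0`
4 → match
5 → no match — must start with `0`
6. `011011001` → match
7 → no match — must end with `1`
8. `011011` → match
9 → no match — must end with `1`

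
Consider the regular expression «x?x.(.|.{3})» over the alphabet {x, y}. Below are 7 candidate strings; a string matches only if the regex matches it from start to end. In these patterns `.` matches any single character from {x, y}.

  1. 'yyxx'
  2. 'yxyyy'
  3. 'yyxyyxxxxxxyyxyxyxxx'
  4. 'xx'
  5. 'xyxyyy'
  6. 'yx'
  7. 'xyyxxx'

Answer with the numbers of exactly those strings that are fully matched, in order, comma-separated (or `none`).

1 → no match
2 → no match
3 → no match
4 → no match
5 → no match
6 → no match
7 → no match

none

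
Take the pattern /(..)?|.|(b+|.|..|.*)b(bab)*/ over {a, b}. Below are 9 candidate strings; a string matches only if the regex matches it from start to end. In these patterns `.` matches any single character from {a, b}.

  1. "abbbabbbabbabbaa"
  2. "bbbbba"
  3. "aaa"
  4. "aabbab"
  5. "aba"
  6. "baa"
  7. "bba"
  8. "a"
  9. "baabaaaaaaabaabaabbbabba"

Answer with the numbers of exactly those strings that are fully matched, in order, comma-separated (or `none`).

1 → no match
2 → no match
3 → no match
4 → match
5 → no match
6 → no match
7 → no match
8 → match
9 → no match

4, 8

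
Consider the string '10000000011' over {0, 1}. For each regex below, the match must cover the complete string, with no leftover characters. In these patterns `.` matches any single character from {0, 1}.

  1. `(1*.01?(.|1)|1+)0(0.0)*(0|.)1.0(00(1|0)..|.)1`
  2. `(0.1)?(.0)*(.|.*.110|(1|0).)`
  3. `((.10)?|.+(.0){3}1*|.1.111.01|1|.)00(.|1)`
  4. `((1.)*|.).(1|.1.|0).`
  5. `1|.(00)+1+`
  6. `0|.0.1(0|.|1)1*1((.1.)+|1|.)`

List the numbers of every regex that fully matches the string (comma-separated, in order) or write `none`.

5

1 → no match
2 → no match
3 → no match
4 → no match
5 → match
6 → no match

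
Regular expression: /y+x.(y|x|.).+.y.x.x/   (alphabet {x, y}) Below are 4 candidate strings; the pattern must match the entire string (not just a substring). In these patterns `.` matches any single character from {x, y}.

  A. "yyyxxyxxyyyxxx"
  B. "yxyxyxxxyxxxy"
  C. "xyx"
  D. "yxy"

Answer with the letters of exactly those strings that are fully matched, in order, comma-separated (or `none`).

A → match
B → no match — must end with "x"
C → no match — must start with "y"
D → no match — must end with "x"

A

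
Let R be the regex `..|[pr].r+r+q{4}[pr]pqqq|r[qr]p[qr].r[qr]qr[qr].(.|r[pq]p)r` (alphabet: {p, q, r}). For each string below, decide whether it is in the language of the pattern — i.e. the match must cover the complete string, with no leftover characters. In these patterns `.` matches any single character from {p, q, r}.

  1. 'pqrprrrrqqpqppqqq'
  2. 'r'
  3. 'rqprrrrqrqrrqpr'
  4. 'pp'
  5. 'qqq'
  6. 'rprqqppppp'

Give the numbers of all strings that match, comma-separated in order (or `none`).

3, 4

1 → no match
2 → no match
3 → match
4 → match
5 → no match
6 → no match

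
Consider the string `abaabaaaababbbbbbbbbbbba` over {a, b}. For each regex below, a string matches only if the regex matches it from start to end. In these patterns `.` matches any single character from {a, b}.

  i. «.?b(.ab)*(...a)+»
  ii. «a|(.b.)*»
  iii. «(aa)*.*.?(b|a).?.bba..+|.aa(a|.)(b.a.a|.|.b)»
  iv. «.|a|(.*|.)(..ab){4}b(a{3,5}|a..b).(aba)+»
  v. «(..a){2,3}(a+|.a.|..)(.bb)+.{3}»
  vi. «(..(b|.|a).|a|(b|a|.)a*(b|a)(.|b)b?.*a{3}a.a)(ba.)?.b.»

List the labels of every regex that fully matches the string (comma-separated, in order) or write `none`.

v

i → no match
ii → no match
iii → no match
iv → no match
v → match
vi → no match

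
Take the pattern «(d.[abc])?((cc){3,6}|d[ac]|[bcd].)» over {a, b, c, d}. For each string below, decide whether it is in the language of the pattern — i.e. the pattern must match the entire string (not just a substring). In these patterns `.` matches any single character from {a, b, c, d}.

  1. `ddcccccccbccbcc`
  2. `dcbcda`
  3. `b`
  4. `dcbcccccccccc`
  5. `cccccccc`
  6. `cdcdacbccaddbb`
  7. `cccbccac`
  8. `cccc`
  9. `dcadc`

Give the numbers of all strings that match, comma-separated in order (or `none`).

4, 5, 9

1 → no match
2 → no match
3 → no match
4 → match
5 → match
6 → no match
7 → no match
8 → no match
9 → match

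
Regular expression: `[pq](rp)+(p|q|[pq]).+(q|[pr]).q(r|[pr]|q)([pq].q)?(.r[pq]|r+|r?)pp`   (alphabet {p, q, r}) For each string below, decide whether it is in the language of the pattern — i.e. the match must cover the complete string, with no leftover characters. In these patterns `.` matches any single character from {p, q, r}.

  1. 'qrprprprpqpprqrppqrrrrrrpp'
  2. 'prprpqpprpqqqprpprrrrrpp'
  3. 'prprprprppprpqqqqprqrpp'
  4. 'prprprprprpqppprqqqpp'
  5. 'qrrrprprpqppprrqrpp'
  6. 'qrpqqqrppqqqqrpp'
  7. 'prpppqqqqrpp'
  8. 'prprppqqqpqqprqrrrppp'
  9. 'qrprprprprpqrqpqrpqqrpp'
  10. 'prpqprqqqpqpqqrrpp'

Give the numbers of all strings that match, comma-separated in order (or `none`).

1, 3, 4, 6, 7, 8, 9, 10

1 → match
2 → no match
3 → match
4 → match
5 → no match
6 → match
7 → match
8 → match
9 → match
10 → match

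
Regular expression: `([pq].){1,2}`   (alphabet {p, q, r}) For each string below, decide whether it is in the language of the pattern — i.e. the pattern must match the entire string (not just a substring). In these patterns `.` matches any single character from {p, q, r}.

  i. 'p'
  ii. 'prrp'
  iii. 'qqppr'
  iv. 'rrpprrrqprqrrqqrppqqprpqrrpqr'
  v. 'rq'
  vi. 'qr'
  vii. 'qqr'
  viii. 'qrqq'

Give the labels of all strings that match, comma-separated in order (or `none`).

vi, viii

i → no match
ii → no match
iii → no match
iv → no match
v → no match
vi → match
vii → no match
viii → match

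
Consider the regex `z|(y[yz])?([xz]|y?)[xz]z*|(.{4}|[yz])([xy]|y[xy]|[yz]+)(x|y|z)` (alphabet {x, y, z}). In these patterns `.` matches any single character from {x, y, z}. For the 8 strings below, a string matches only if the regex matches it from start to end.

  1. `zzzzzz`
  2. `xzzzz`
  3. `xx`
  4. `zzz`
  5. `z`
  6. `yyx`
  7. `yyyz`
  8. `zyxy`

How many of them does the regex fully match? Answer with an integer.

1 → match
2 → match
3 → match
4 → match
5 → match
6 → match
7 → match
8 → match
Total matched: 8

8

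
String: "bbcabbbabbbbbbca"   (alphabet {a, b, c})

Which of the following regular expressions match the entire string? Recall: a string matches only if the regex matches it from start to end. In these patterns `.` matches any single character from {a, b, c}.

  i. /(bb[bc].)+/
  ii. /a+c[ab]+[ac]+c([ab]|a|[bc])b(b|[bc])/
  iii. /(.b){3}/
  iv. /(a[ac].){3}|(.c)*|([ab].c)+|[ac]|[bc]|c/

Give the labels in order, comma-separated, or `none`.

i

i → match
ii → no match — must start with "a"
iii → no match — must end with "b"
iv → no match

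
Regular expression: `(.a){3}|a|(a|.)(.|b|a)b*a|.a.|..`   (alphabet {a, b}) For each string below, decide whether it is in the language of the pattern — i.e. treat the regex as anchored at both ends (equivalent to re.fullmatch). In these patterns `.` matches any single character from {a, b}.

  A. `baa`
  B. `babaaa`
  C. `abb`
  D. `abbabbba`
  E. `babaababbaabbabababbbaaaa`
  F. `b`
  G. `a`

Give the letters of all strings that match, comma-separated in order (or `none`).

A, B, G

A → match
B → match
C → no match
D → no match
E → no match
F → no match
G → match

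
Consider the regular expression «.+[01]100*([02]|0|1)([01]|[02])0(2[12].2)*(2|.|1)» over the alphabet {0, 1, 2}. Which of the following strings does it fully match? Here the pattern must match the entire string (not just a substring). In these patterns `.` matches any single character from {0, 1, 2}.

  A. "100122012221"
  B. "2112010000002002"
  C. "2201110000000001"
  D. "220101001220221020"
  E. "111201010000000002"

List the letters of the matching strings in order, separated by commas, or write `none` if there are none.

A → no match
B → match
C → match
D → no match
E → match

B, C, E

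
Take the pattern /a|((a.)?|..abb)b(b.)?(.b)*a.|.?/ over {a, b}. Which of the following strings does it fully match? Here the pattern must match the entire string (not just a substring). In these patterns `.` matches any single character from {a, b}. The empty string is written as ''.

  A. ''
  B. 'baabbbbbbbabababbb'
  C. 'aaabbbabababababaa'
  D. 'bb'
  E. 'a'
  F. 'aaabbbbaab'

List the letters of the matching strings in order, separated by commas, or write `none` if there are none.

A → match
B → no match
C → match
D → no match
E → match
F → match

A, C, E, F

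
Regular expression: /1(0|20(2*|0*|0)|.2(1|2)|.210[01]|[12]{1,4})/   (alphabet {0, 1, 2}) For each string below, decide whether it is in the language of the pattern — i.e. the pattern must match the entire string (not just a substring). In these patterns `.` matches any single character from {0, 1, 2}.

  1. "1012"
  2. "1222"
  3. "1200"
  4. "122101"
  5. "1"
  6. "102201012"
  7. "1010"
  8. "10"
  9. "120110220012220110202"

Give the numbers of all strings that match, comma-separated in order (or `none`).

2, 3, 4, 8

1. "1012" → no match
2. "1222" → match
3. "1200" → match
4. "122101" → match
5. "1" → no match
6. "102201012" → no match
7. "1010" → no match
8. "10" → match
9 → no match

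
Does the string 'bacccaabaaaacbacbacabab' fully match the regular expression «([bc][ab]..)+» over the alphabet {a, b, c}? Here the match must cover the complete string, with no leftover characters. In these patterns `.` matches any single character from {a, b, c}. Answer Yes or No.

No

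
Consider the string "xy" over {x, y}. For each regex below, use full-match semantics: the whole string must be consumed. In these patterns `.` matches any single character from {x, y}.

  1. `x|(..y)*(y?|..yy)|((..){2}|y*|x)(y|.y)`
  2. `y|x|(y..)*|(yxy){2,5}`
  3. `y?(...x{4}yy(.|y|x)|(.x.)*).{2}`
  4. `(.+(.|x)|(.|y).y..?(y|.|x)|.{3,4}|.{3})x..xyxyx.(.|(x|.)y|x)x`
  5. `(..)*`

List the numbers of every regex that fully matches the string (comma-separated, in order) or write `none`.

1 → match
2 → no match
3 → match
4 → no match — must end with "x"
5 → match

1, 3, 5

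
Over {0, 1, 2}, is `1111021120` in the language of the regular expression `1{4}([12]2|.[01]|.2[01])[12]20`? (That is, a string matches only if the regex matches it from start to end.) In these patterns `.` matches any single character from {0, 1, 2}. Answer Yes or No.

Yes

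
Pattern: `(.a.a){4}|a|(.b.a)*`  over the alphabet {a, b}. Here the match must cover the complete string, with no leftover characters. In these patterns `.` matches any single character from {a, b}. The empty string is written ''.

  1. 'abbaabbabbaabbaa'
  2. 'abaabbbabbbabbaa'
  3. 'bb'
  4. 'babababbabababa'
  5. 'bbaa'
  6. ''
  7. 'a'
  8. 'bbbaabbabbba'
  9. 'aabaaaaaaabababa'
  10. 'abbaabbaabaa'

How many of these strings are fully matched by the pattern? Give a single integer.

1 → match
2 → match
3 → no match
4 → no match
5 → match
6 → match
7 → match
8 → match
9 → match
10 → match
Total matched: 8

8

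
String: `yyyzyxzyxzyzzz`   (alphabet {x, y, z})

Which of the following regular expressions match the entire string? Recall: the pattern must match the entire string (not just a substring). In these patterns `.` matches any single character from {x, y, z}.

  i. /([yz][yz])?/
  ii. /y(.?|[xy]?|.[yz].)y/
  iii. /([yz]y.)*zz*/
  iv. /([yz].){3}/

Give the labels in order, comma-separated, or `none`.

i → no match
ii → no match — must end with `y`
iii → match
iv → no match

iii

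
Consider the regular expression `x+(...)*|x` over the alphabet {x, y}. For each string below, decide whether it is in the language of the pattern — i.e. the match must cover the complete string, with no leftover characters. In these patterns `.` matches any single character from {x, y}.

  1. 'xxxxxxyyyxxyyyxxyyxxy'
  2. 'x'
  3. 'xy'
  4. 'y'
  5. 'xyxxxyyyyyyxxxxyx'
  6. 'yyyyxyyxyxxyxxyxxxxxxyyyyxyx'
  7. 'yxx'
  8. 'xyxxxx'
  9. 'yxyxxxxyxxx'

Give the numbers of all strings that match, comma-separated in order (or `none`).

1, 2

1 → match
2 → match
3 → no match
4 → no match — must start with 'x'
5 → no match
6 → no match — must start with 'x'
7 → no match — must start with 'x'
8 → no match
9 → no match — must start with 'x'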